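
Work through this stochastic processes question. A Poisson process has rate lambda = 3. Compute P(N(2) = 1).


P(N(t)=k) = (lambda*t)^k * exp(-lambda*t) / k!
lambda*t = 6
= 6^1 * exp(-6) / 1!
= 6 * 0.0025 / 1
= 0.0149

0.0149


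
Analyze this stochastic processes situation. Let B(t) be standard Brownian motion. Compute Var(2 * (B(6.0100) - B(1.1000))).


Var(alpha*(B(t)-B(s))) = alpha^2 * (t-s)
= 2^2 * (6.0100 - 1.1000)
= 4 * 4.9100
= 19.6400

19.6400


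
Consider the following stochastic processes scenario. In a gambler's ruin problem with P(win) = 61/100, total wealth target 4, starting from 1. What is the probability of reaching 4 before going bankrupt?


Gambler's ruin formula:
r = q/p = 0.3900/0.6100 = 0.6393
P(win) = (1 - r^i)/(1 - r^N)
= (1 - 0.6393^1)/(1 - 0.6393^4)
= 0.4330

0.4330


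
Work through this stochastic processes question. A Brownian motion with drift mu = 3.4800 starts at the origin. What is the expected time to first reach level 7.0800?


Expected first passage time = a/mu
= 7.0800/3.4800
= 2.0345

2.0345


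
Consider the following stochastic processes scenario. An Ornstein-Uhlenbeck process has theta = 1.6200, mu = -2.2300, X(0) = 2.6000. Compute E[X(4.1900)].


E[X(t)] = mu + (X(0) - mu)*exp(-theta*t)
= -2.2300 + (2.6000 - -2.2300)*exp(-1.6200*4.1900)
= -2.2300 + 4.8300 * 0.0011
= -2.2246

-2.2246


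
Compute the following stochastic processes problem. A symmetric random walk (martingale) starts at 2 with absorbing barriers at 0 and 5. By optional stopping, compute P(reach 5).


By optional stopping theorem: E(M at tau) = M(0) = 2
P(hit 5)*5 + P(hit 0)*0 = 2
P(hit 5) = (2 - 0)/(5 - 0) = 2/5 = 0.4000

0.4000


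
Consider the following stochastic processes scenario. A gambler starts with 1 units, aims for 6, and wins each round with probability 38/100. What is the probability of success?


Gambler's ruin formula:
r = q/p = 0.6200/0.3800 = 1.6316
P(win) = (1 - r^i)/(1 - r^N)
= (1 - 1.6316^1)/(1 - 1.6316^6)
= 0.0354

0.0354


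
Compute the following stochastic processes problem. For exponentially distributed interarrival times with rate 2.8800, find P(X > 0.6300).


P(X > t) = exp(-lambda * t)
= exp(-2.8800 * 0.6300)
= exp(-1.8144) = 0.1629

0.1629


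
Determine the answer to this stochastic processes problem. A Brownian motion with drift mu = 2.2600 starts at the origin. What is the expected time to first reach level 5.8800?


Expected first passage time = a/mu
= 5.8800/2.2600
= 2.6018

2.6018


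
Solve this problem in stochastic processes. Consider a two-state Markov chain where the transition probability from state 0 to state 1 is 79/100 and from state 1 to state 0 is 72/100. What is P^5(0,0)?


Computing P^5 by matrix multiplication.
P = [[0.2100, 0.7900], [0.7200, 0.2800]]
After raising P to the power 5:
P^5(0,0) = 0.4588

0.4588


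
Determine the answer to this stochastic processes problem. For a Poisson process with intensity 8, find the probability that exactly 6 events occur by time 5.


P(N(t)=k) = (lambda*t)^k * exp(-lambda*t) / k!
lambda*t = 40
= 40^6 * exp(-40) / 6!
= 4096000000 * 4.2484e-18 / 720
= 2.4168e-11

2.4168e-11


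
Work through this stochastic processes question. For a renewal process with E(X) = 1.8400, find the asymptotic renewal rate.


Long-run renewal rate = 1/E(X)
= 1/1.8400
= 0.5435

0.5435


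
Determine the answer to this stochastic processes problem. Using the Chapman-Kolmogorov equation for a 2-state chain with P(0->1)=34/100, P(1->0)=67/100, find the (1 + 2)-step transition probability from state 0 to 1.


P^3 = P^1 * P^2
Computing via matrix multiplication of the transition matrix.
Entry (0,1) of P^3 = 0.3366

0.3366


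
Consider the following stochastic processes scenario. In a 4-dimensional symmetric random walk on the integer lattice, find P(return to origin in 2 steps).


P(return in 2 steps) = P(reverse first step) = 1/(2d)
= 1/8
= 0.1250

0.1250


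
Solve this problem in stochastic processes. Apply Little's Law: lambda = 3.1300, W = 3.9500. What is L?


Little's Law: L = lambda * W
= 3.1300 * 3.9500
= 12.3635

12.3635


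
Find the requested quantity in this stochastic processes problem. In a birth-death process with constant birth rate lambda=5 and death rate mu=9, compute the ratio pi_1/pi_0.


For birth-death process, pi_n/pi_0 = (lambda/mu)^n
= (5/9)^1
= 0.5556

0.5556


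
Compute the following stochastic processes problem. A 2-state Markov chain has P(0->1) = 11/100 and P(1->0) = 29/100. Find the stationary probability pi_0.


Stationary distribution: pi_0 = p10/(p01+p10), pi_1 = p01/(p01+p10)
p01 = 0.1100, p10 = 0.2900
pi_0 = 0.7250

0.7250


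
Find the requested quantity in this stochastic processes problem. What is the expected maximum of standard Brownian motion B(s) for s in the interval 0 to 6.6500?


E(max B(s)) = sqrt(2t/pi)
= sqrt(2*6.6500/pi)
= sqrt(4.2335)
= 2.0576

2.0576


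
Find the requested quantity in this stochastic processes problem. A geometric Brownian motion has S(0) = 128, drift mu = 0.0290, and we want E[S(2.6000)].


E[S(t)] = S(0) * exp(mu * t)
= 128 * exp(0.0290 * 2.6000)
= 128 * 1.0783
= 138.0244

138.0244


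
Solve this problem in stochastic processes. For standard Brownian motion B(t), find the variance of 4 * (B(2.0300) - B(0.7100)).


Var(alpha*(B(t)-B(s))) = alpha^2 * (t-s)
= 4^2 * (2.0300 - 0.7100)
= 16 * 1.3200
= 21.1200

21.1200


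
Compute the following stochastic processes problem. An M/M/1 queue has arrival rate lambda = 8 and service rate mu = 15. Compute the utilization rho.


rho = lambda/mu
= 8/15
= 0.5333

0.5333


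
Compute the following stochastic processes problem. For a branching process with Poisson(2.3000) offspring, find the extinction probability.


Since mu = 2.3000 > 1, extinction prob q < 1.
Solve s = exp(mu*(s-1)) iteratively.
q = 0.1376

0.1376


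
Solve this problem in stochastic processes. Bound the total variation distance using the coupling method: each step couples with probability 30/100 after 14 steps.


TV distance bound <= (1-delta)^n
= (1 - 0.3000)^14
= 0.7000^14
= 0.0068

0.0068


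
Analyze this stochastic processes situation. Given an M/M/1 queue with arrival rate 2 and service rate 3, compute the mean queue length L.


rho = 2/3 = 0.6667
L = rho/(1-rho)
= 0.6667/0.3333
= 2.0000

2.0000


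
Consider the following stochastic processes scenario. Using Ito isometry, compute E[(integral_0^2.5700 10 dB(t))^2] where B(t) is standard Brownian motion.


By Ito isometry: E[(int f dB)^2] = int f^2 dt
= 10^2 * 2.5700
= 100 * 2.5700 = 257.0000

257.0000


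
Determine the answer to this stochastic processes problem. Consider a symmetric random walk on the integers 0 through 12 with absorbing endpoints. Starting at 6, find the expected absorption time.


For symmetric RW on 0,...,N with absorbing barriers, E(i) = i*(N-i)
E(6) = 6 * 6 = 36

36


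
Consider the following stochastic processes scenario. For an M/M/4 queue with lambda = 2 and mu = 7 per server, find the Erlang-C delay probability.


a = lambda/mu = 0.2857
rho = a/c = 0.0714
Erlang-C formula applied:
C(c,a) = 2.2471e-04

2.2471e-04


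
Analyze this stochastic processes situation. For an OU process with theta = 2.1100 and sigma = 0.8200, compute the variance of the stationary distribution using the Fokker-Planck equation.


Stationary variance = sigma^2 / (2*theta)
= 0.8200^2 / (2*2.1100)
= 0.6724 / 4.2200
= 0.1593

0.1593


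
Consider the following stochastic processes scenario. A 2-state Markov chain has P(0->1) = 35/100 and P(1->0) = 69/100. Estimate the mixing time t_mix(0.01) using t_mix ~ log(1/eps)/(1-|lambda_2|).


lambda_2 = |1 - p01 - p10| = |1 - 0.3500 - 0.6900| = 0.0400
t_mix ~ log(1/eps)/(1 - |lambda_2|)
= log(100)/(1 - 0.0400) = 4.6052/0.9600
= 4.7971

4.7971


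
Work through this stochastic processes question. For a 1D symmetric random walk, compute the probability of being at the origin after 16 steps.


P(S(16) = 0) = C(16,8) / 4^8
= 12870 / 65536
= 0.1964

0.1964


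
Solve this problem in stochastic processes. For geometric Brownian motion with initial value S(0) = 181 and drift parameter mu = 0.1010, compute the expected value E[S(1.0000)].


E[S(t)] = S(0) * exp(mu * t)
= 181 * exp(0.1010 * 1.0000)
= 181 * 1.1063
= 200.2361

200.2361


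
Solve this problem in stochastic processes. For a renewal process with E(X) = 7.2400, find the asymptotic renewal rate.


Long-run renewal rate = 1/E(X)
= 1/7.2400
= 0.1381

0.1381


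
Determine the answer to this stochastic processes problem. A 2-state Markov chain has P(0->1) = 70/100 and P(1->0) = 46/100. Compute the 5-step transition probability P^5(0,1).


Computing P^5 by matrix multiplication.
P = [[0.3000, 0.7000], [0.4600, 0.5400]]
After raising P to the power 5:
P^5(0,1) = 0.6035

0.6035


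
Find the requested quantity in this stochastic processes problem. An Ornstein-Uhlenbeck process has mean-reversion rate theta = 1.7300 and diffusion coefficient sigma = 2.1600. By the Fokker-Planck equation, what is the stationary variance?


Stationary variance = sigma^2 / (2*theta)
= 2.1600^2 / (2*1.7300)
= 4.6656 / 3.4600
= 1.3484

1.3484


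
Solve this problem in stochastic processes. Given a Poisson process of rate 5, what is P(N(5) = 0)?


P(N(t)=k) = (lambda*t)^k * exp(-lambda*t) / k!
lambda*t = 25
= 25^0 * exp(-25) / 0!
= 1 * 1.3888e-11 / 1
= 1.3888e-11

1.3888e-11


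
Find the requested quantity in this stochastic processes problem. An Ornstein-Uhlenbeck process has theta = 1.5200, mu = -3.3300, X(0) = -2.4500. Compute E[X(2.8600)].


E[X(t)] = mu + (X(0) - mu)*exp(-theta*t)
= -3.3300 + (-2.4500 - -3.3300)*exp(-1.5200*2.8600)
= -3.3300 + 0.8800 * 0.0129
= -3.3186

-3.3186


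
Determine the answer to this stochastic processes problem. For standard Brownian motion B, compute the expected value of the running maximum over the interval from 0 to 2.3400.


E(max B(s)) = sqrt(2t/pi)
= sqrt(2*2.3400/pi)
= sqrt(1.4897)
= 1.2205

1.2205


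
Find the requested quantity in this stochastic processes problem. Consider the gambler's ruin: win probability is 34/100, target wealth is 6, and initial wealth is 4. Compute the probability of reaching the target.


Gambler's ruin formula:
r = q/p = 0.6600/0.3400 = 1.9412
P(win) = (1 - r^i)/(1 - r^N)
= (1 - 1.9412^4)/(1 - 1.9412^6)
= 0.2514

0.2514


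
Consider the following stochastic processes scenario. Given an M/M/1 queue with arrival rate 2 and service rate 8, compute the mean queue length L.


rho = 2/8 = 0.2500
L = rho/(1-rho)
= 0.2500/0.7500
= 0.3333

0.3333


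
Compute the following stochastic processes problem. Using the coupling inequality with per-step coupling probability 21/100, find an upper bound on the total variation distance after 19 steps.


TV distance bound <= (1-delta)^n
= (1 - 0.2100)^19
= 0.7900^19
= 0.0113

0.0113


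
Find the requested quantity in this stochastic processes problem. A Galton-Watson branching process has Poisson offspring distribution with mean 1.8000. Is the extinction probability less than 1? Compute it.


Since mu = 1.8000 > 1, extinction prob q < 1.
Solve s = exp(mu*(s-1)) iteratively.
q = 0.2676

0.2676


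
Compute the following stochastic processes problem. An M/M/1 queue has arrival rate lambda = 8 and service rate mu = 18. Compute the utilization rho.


rho = lambda/mu
= 8/18
= 0.4444

0.4444


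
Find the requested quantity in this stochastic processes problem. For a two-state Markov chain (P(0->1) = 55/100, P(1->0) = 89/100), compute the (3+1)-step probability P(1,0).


P^4 = P^3 * P^1
Computing via matrix multiplication of the transition matrix.
Entry (1,0) of P^4 = 0.5949

0.5949


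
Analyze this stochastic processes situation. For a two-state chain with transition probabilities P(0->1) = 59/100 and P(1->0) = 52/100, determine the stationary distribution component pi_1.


Stationary distribution: pi_0 = p10/(p01+p10), pi_1 = p01/(p01+p10)
p01 = 0.5900, p10 = 0.5200
pi_1 = 0.5315

0.5315


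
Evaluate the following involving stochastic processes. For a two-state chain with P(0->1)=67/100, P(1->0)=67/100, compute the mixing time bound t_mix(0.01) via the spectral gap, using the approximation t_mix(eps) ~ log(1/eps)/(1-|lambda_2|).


lambda_2 = |1 - p01 - p10| = |1 - 0.6700 - 0.6700| = 0.3400
t_mix ~ log(1/eps)/(1 - |lambda_2|)
= log(100)/(1 - 0.3400) = 4.6052/0.6600
= 6.9775

6.9775


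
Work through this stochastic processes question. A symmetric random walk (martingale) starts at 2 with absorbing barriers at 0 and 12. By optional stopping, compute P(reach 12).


By optional stopping theorem: E(M at tau) = M(0) = 2
P(hit 12)*12 + P(hit 0)*0 = 2
P(hit 12) = (2 - 0)/(12 - 0) = 1/6 = 0.1667

0.1667


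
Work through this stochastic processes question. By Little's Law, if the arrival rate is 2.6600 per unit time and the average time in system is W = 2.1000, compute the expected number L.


Little's Law: L = lambda * W
= 2.6600 * 2.1000
= 5.5860

5.5860


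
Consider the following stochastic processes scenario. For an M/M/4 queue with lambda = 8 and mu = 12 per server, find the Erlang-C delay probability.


a = lambda/mu = 0.6667
rho = a/c = 0.1667
Erlang-C formula applied:
C(c,a) = 0.0051

0.0051


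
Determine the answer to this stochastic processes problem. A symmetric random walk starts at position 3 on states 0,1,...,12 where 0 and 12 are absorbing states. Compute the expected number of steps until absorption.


For symmetric RW on 0,...,N with absorbing barriers, E(i) = i*(N-i)
E(3) = 3 * 9 = 27

27


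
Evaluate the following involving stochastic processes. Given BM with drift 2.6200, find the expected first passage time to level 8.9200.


Expected first passage time = a/mu
= 8.9200/2.6200
= 3.4046

3.4046


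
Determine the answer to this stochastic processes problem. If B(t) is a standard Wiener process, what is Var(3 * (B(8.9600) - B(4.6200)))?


Var(alpha*(B(t)-B(s))) = alpha^2 * (t-s)
= 3^2 * (8.9600 - 4.6200)
= 9 * 4.3400
= 39.0600

39.0600


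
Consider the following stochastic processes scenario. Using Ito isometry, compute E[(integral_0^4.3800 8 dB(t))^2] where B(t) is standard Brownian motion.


By Ito isometry: E[(int f dB)^2] = int f^2 dt
= 8^2 * 4.3800
= 64 * 4.3800 = 280.3200

280.3200


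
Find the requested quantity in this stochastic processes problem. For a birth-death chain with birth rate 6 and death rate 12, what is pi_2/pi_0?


For birth-death process, pi_n/pi_0 = (lambda/mu)^n
= (6/12)^2
= 0.2500

0.2500


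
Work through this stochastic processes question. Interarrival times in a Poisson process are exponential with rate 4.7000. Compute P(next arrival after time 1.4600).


P(X > t) = exp(-lambda * t)
= exp(-4.7000 * 1.4600)
= exp(-6.8620) = 0.0010

0.0010


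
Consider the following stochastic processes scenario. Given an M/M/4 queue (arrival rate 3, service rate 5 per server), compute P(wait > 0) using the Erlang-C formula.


a = lambda/mu = 0.6000
rho = a/c = 0.1500
Erlang-C formula applied:
C(c,a) = 0.0035

0.0035


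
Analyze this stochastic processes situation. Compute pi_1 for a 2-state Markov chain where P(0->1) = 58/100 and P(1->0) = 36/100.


Stationary distribution: pi_0 = p10/(p01+p10), pi_1 = p01/(p01+p10)
p01 = 0.5800, p10 = 0.3600
pi_1 = 0.6170

0.6170


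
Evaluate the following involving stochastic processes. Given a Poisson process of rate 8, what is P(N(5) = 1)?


P(N(t)=k) = (lambda*t)^k * exp(-lambda*t) / k!
lambda*t = 40
= 40^1 * exp(-40) / 1!
= 40 * 4.2484e-18 / 1
= 1.6993e-16

1.6993e-16


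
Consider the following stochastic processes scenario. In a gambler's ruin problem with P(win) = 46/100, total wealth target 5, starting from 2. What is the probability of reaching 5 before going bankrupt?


Gambler's ruin formula:
r = q/p = 0.5400/0.4600 = 1.1739
P(win) = (1 - r^i)/(1 - r^N)
= (1 - 1.1739^2)/(1 - 1.1739^5)
= 0.3075

0.3075


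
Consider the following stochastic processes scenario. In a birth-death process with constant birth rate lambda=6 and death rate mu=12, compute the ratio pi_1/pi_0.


For birth-death process, pi_n/pi_0 = (lambda/mu)^n
= (6/12)^1
= 0.5000

0.5000


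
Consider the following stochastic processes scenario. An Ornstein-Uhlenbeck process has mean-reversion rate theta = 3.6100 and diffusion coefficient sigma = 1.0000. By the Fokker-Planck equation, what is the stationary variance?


Stationary variance = sigma^2 / (2*theta)
= 1.0000^2 / (2*3.6100)
= 1.0000 / 7.2200
= 0.1385

0.1385


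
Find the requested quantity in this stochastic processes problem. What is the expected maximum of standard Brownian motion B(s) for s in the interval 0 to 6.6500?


E(max B(s)) = sqrt(2t/pi)
= sqrt(2*6.6500/pi)
= sqrt(4.2335)
= 2.0576

2.0576


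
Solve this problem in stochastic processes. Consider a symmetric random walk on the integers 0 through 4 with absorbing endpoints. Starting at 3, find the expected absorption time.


For symmetric RW on 0,...,N with absorbing barriers, E(i) = i*(N-i)
E(3) = 3 * 1 = 3

3


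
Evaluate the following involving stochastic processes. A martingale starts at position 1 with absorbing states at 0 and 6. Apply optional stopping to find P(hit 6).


By optional stopping theorem: E(M at tau) = M(0) = 1
P(hit 6)*6 + P(hit 0)*0 = 1
P(hit 6) = (1 - 0)/(6 - 0) = 1/6 = 0.1667

0.1667


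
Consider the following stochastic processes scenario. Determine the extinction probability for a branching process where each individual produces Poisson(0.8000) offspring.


Since mu = 0.8000 <= 1, extinction probability = 1.

1.0000


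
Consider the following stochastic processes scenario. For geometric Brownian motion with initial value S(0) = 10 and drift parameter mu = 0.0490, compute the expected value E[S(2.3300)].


E[S(t)] = S(0) * exp(mu * t)
= 10 * exp(0.0490 * 2.3300)
= 10 * 1.1209
= 11.2094

11.2094


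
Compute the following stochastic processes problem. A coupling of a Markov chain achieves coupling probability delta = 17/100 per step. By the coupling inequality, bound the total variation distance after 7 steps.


TV distance bound <= (1-delta)^n
= (1 - 0.1700)^7
= 0.8300^7
= 0.2714

0.2714


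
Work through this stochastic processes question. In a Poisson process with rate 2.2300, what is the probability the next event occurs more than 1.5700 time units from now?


P(X > t) = exp(-lambda * t)
= exp(-2.2300 * 1.5700)
= exp(-3.5011) = 0.0302

0.0302


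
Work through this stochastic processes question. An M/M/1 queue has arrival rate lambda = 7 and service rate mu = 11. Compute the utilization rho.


rho = lambda/mu
= 7/11
= 0.6364

0.6364


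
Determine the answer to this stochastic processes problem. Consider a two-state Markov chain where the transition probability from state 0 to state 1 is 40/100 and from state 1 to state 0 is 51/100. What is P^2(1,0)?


Computing P^2 by matrix multiplication.
P = [[0.6000, 0.4000], [0.5100, 0.4900]]
After raising P to the power 2:
P^2(1,0) = 0.5559

0.5559


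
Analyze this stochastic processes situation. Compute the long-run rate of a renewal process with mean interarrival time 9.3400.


Long-run renewal rate = 1/E(X)
= 1/9.3400
= 0.1071

0.1071


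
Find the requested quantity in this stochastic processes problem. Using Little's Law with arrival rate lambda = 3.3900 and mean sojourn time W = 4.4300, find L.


Little's Law: L = lambda * W
= 3.3900 * 4.4300
= 15.0177

15.0177


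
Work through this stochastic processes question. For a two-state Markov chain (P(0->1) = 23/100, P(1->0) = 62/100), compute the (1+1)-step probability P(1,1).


P^2 = P^1 * P^1
Computing via matrix multiplication of the transition matrix.
Entry (1,1) of P^2 = 0.2870

0.2870


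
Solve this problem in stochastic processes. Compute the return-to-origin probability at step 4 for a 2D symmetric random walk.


P = C(4,2)^2 / 4^4
= 6^2 / 256
= 36 / 256
= 0.1406

0.1406


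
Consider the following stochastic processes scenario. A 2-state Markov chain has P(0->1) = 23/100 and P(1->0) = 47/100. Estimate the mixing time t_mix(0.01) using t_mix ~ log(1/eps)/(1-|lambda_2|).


lambda_2 = |1 - p01 - p10| = |1 - 0.2300 - 0.4700| = 0.3000
t_mix ~ log(1/eps)/(1 - |lambda_2|)
= log(100)/(1 - 0.3000) = 4.6052/0.7000
= 6.5788

6.5788


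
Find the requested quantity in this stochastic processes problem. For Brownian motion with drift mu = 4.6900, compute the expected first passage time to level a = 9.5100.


Expected first passage time = a/mu
= 9.5100/4.6900
= 2.0277

2.0277


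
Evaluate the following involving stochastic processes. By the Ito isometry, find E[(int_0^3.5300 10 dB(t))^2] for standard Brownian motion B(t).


By Ito isometry: E[(int f dB)^2] = int f^2 dt
= 10^2 * 3.5300
= 100 * 3.5300 = 353.0000

353.0000


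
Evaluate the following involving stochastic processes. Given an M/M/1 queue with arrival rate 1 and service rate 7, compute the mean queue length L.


rho = 1/7 = 0.1429
L = rho/(1-rho)
= 0.1429/0.8571
= 0.1667

0.1667


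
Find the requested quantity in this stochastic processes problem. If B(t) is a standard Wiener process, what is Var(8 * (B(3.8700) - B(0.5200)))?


Var(alpha*(B(t)-B(s))) = alpha^2 * (t-s)
= 8^2 * (3.8700 - 0.5200)
= 64 * 3.3500
= 214.4000

214.4000


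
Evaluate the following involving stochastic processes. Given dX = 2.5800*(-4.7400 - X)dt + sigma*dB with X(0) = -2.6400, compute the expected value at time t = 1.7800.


E[X(t)] = mu + (X(0) - mu)*exp(-theta*t)
= -4.7400 + (-2.6400 - -4.7400)*exp(-2.5800*1.7800)
= -4.7400 + 2.1000 * 0.0101
= -4.7187

-4.7187


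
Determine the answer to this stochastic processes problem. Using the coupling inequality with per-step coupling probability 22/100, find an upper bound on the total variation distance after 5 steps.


TV distance bound <= (1-delta)^n
= (1 - 0.2200)^5
= 0.7800^5
= 0.2887

0.2887


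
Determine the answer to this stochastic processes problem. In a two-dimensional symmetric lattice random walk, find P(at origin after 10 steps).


P = C(10,5)^2 / 4^10
= 252^2 / 1048576
= 63504 / 1048576
= 0.0606

0.0606


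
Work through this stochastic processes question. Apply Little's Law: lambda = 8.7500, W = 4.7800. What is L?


Little's Law: L = lambda * W
= 8.7500 * 4.7800
= 41.8250

41.8250


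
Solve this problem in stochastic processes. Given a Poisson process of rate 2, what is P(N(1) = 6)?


P(N(t)=k) = (lambda*t)^k * exp(-lambda*t) / k!
lambda*t = 2
= 2^6 * exp(-2) / 6!
= 64 * 0.1353 / 720
= 0.0120

0.0120


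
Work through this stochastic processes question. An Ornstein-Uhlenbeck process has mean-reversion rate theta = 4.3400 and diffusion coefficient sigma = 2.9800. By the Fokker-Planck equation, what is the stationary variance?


Stationary variance = sigma^2 / (2*theta)
= 2.9800^2 / (2*4.3400)
= 8.8804 / 8.6800
= 1.0231

1.0231


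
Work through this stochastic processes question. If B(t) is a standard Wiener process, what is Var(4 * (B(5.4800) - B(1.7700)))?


Var(alpha*(B(t)-B(s))) = alpha^2 * (t-s)
= 4^2 * (5.4800 - 1.7700)
= 16 * 3.7100
= 59.3600

59.3600


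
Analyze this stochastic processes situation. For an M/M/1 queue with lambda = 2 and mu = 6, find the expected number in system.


rho = 2/6 = 0.3333
L = rho/(1-rho)
= 0.3333/0.6667
= 0.5000

0.5000


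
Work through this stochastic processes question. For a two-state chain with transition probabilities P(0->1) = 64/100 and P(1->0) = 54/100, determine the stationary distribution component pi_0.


Stationary distribution: pi_0 = p10/(p01+p10), pi_1 = p01/(p01+p10)
p01 = 0.6400, p10 = 0.5400
pi_0 = 0.4576

0.4576


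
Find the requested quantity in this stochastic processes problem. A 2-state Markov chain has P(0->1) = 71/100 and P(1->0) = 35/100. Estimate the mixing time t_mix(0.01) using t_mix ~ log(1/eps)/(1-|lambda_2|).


lambda_2 = |1 - p01 - p10| = |1 - 0.7100 - 0.3500| = 0.0600
t_mix ~ log(1/eps)/(1 - |lambda_2|)
= log(100)/(1 - 0.0600) = 4.6052/0.9400
= 4.8991

4.8991


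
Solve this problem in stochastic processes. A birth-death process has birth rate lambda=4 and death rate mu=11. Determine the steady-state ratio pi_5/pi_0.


For birth-death process, pi_n/pi_0 = (lambda/mu)^n
= (4/11)^5
= 0.0064

0.0064


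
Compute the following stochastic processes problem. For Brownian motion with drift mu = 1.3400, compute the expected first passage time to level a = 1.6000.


Expected first passage time = a/mu
= 1.6000/1.3400
= 1.1940

1.1940


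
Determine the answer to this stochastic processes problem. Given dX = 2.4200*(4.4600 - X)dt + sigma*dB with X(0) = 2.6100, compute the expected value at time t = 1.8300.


E[X(t)] = mu + (X(0) - mu)*exp(-theta*t)
= 4.4600 + (2.6100 - 4.4600)*exp(-2.4200*1.8300)
= 4.4600 + -1.8500 * 0.0119
= 4.4379

4.4379


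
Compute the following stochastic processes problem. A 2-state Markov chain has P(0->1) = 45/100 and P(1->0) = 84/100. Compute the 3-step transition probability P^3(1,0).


Computing P^3 by matrix multiplication.
P = [[0.5500, 0.4500], [0.8400, 0.1600]]
After raising P to the power 3:
P^3(1,0) = 0.6670

0.6670


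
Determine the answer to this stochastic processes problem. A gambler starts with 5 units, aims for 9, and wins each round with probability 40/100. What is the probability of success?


Gambler's ruin formula:
r = q/p = 0.6000/0.4000 = 1.5000
P(win) = (1 - r^i)/(1 - r^N)
= (1 - 1.5000^5)/(1 - 1.5000^9)
= 0.1761

0.1761


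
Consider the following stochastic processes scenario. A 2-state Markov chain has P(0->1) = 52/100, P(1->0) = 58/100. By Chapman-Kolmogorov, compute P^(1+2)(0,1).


P^3 = P^1 * P^2
Computing via matrix multiplication of the transition matrix.
Entry (0,1) of P^3 = 0.4732

0.4732


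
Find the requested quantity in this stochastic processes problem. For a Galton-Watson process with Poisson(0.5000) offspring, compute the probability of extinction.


Since mu = 0.5000 <= 1, extinction probability = 1.

1.0000


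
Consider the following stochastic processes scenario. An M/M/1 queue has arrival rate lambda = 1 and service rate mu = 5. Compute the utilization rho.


rho = lambda/mu
= 1/5
= 0.2000

0.2000


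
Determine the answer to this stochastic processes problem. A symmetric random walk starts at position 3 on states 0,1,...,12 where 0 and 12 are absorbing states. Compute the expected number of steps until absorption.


For symmetric RW on 0,...,N with absorbing barriers, E(i) = i*(N-i)
E(3) = 3 * 9 = 27

27


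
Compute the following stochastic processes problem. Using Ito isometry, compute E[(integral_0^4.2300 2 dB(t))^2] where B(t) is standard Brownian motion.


By Ito isometry: E[(int f dB)^2] = int f^2 dt
= 2^2 * 4.2300
= 4 * 4.2300 = 16.9200

16.9200


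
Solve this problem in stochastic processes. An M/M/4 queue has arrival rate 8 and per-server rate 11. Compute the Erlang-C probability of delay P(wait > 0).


a = lambda/mu = 0.7273
rho = a/c = 0.1818
Erlang-C formula applied:
C(c,a) = 0.0069

0.0069


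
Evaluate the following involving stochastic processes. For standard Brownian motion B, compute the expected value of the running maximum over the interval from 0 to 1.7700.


E(max B(s)) = sqrt(2t/pi)
= sqrt(2*1.7700/pi)
= sqrt(1.1268)
= 1.0615

1.0615


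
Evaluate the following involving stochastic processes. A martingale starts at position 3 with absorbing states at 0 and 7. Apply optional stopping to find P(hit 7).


By optional stopping theorem: E(M at tau) = M(0) = 3
P(hit 7)*7 + P(hit 0)*0 = 3
P(hit 7) = (3 - 0)/(7 - 0) = 3/7 = 0.4286

0.4286


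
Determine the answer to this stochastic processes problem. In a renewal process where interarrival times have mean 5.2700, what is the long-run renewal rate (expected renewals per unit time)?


Long-run renewal rate = 1/E(X)
= 1/5.2700
= 0.1898

0.1898


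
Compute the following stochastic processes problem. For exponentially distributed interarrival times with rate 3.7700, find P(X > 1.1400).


P(X > t) = exp(-lambda * t)
= exp(-3.7700 * 1.1400)
= exp(-4.2978) = 0.0136

0.0136


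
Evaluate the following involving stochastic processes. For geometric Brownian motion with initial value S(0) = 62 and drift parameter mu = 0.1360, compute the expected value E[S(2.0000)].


E[S(t)] = S(0) * exp(mu * t)
= 62 * exp(0.1360 * 2.0000)
= 62 * 1.3126
= 81.3804

81.3804


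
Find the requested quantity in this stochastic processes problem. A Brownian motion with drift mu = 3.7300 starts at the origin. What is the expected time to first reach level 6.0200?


Expected first passage time = a/mu
= 6.0200/3.7300
= 1.6139

1.6139


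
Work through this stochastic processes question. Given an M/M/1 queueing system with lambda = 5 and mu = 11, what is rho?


rho = lambda/mu
= 5/11
= 0.4545

0.4545


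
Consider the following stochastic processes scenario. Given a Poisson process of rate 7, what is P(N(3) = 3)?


P(N(t)=k) = (lambda*t)^k * exp(-lambda*t) / k!
lambda*t = 21
= 21^3 * exp(-21) / 3!
= 9261 * 7.5826e-10 / 6
= 1.1704e-06

1.1704e-06


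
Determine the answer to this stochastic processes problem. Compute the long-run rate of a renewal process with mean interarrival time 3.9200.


Long-run renewal rate = 1/E(X)
= 1/3.9200
= 0.2551

0.2551


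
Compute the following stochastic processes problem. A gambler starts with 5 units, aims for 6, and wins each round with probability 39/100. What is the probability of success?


Gambler's ruin formula:
r = q/p = 0.6100/0.3900 = 1.5641
P(win) = (1 - r^i)/(1 - r^N)
= (1 - 1.5641^5)/(1 - 1.5641^6)
= 0.6129

0.6129


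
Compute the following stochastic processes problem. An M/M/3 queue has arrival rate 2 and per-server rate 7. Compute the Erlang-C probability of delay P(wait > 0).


a = lambda/mu = 0.2857
rho = a/c = 0.0952
Erlang-C formula applied:
C(c,a) = 0.0032

0.0032


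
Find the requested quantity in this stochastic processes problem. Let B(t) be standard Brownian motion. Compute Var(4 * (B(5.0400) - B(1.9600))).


Var(alpha*(B(t)-B(s))) = alpha^2 * (t-s)
= 4^2 * (5.0400 - 1.9600)
= 16 * 3.0800
= 49.2800

49.2800


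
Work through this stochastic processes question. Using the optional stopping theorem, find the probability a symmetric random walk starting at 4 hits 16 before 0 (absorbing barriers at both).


By optional stopping theorem: E(M at tau) = M(0) = 4
P(hit 16)*16 + P(hit 0)*0 = 4
P(hit 16) = (4 - 0)/(16 - 0) = 1/4 = 0.2500

0.2500


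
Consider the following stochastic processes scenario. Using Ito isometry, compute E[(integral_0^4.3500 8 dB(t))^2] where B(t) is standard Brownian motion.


By Ito isometry: E[(int f dB)^2] = int f^2 dt
= 8^2 * 4.3500
= 64 * 4.3500 = 278.4000

278.4000


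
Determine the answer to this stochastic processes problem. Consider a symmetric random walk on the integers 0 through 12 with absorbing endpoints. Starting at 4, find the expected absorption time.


For symmetric RW on 0,...,N with absorbing barriers, E(i) = i*(N-i)
E(4) = 4 * 8 = 32

32


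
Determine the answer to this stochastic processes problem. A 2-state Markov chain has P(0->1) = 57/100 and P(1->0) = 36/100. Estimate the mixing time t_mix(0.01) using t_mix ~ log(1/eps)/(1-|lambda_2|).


lambda_2 = |1 - p01 - p10| = |1 - 0.5700 - 0.3600| = 0.0700
t_mix ~ log(1/eps)/(1 - |lambda_2|)
= log(100)/(1 - 0.0700) = 4.6052/0.9300
= 4.9518

4.9518


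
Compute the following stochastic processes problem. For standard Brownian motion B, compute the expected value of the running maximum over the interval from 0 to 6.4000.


E(max B(s)) = sqrt(2t/pi)
= sqrt(2*6.4000/pi)
= sqrt(4.0744)
= 2.0185

2.0185


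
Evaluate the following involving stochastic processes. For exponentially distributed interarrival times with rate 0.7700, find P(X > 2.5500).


P(X > t) = exp(-lambda * t)
= exp(-0.7700 * 2.5500)
= exp(-1.9635) = 0.1404

0.1404


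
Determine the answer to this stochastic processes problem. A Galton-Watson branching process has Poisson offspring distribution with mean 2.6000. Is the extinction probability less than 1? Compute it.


Since mu = 2.6000 > 1, extinction prob q < 1.
Solve s = exp(mu*(s-1)) iteratively.
q = 0.0951

0.0951


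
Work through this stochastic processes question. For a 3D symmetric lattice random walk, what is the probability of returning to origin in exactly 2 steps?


P(return in 2 steps) = P(reverse first step) = 1/(2d)
= 1/6
= 0.1667

0.1667


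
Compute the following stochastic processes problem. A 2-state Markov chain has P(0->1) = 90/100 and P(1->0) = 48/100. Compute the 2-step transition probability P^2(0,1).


Computing P^2 by matrix multiplication.
P = [[0.1000, 0.9000], [0.4800, 0.5200]]
After raising P to the power 2:
P^2(0,1) = 0.5580

0.5580


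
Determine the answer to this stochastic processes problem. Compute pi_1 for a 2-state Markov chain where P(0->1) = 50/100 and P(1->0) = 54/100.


Stationary distribution: pi_0 = p10/(p01+p10), pi_1 = p01/(p01+p10)
p01 = 0.5000, p10 = 0.5400
pi_1 = 0.4808

0.4808


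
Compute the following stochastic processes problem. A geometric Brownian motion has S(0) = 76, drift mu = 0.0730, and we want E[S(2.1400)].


E[S(t)] = S(0) * exp(mu * t)
= 76 * exp(0.0730 * 2.1400)
= 76 * 1.1691
= 88.8503

88.8503


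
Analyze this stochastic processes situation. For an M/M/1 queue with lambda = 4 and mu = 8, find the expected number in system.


rho = 4/8 = 0.5000
L = rho/(1-rho)
= 0.5000/0.5000
= 1.0000

1.0000


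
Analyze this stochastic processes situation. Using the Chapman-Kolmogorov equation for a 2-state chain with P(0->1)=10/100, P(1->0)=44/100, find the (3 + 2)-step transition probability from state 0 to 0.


P^5 = P^3 * P^2
Computing via matrix multiplication of the transition matrix.
Entry (0,0) of P^5 = 0.8186

0.8186


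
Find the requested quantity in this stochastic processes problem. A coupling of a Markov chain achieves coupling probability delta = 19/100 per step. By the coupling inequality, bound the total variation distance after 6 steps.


TV distance bound <= (1-delta)^n
= (1 - 0.1900)^6
= 0.8100^6
= 0.2824

0.2824


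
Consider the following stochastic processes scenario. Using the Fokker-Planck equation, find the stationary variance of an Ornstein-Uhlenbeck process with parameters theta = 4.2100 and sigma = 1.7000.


Stationary variance = sigma^2 / (2*theta)
= 1.7000^2 / (2*4.2100)
= 2.8900 / 8.4200
= 0.3432

0.3432


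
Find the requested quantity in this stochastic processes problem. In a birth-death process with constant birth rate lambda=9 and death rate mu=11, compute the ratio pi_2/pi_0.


For birth-death process, pi_n/pi_0 = (lambda/mu)^n
= (9/11)^2
= 0.6694

0.6694


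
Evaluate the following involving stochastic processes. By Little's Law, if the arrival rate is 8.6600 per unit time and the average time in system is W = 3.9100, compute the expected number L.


Little's Law: L = lambda * W
= 8.6600 * 3.9100
= 33.8606

33.8606


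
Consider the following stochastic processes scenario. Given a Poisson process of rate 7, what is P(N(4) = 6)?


P(N(t)=k) = (lambda*t)^k * exp(-lambda*t) / k!
lambda*t = 28
= 28^6 * exp(-28) / 6!
= 481890304 * 6.9144e-13 / 720
= 4.6278e-07

4.6278e-07


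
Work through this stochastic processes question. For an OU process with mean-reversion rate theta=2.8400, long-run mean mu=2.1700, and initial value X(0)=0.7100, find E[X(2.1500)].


E[X(t)] = mu + (X(0) - mu)*exp(-theta*t)
= 2.1700 + (0.7100 - 2.1700)*exp(-2.8400*2.1500)
= 2.1700 + -1.4600 * 0.0022
= 2.1667

2.1667


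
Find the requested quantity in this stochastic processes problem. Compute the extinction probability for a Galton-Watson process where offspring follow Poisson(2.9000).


Since mu = 2.9000 > 1, extinction prob q < 1.
Solve s = exp(mu*(s-1)) iteratively.
q = 0.0668

0.0668


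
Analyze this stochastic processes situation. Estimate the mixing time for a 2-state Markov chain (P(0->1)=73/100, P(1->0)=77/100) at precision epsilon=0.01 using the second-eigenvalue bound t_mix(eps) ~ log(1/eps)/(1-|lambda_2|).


lambda_2 = |1 - p01 - p10| = |1 - 0.7300 - 0.7700| = 0.5000
t_mix ~ log(1/eps)/(1 - |lambda_2|)
= log(100)/(1 - 0.5000) = 4.6052/0.5000
= 9.2103

9.2103


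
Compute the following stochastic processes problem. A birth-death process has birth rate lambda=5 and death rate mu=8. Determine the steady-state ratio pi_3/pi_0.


For birth-death process, pi_n/pi_0 = (lambda/mu)^n
= (5/8)^3
= 0.2441

0.2441


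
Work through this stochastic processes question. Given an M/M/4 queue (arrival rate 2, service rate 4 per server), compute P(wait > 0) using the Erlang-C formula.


a = lambda/mu = 0.5000
rho = a/c = 0.1250
Erlang-C formula applied:
C(c,a) = 0.0018

0.0018


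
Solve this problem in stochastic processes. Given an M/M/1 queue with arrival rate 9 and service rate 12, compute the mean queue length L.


rho = 9/12 = 0.7500
L = rho/(1-rho)
= 0.7500/0.2500
= 3.0000

3.0000


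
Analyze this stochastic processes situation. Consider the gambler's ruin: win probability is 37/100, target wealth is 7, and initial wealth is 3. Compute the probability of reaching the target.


Gambler's ruin formula:
r = q/p = 0.6300/0.3700 = 1.7027
P(win) = (1 - r^i)/(1 - r^N)
= (1 - 1.7027^3)/(1 - 1.7027^7)
= 0.0972

0.0972


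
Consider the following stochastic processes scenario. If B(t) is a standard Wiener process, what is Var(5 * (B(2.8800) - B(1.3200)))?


Var(alpha*(B(t)-B(s))) = alpha^2 * (t-s)
= 5^2 * (2.8800 - 1.3200)
= 25 * 1.5600
= 39.0000

39.0000


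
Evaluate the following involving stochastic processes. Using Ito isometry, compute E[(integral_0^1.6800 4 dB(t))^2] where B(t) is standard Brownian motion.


By Ito isometry: E[(int f dB)^2] = int f^2 dt
= 4^2 * 1.6800
= 16 * 1.6800 = 26.8800

26.8800


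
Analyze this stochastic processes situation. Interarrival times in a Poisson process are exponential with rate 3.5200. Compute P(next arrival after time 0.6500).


P(X > t) = exp(-lambda * t)
= exp(-3.5200 * 0.6500)
= exp(-2.2880) = 0.1015

0.1015


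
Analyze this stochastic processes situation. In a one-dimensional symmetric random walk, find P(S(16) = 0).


P(S(16) = 0) = C(16,8) / 4^8
= 12870 / 65536
= 0.1964

0.1964


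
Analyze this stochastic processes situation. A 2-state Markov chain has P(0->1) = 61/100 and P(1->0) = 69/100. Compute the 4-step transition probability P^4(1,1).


Computing P^4 by matrix multiplication.
P = [[0.3900, 0.6100], [0.6900, 0.3100]]
After raising P to the power 4:
P^4(1,1) = 0.4735

0.4735


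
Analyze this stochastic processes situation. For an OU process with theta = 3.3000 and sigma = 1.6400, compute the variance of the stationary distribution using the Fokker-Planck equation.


Stationary variance = sigma^2 / (2*theta)
= 1.6400^2 / (2*3.3000)
= 2.6896 / 6.6000
= 0.4075

0.4075


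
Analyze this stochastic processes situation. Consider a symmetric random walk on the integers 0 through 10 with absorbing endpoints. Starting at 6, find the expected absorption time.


For symmetric RW on 0,...,N with absorbing barriers, E(i) = i*(N-i)
E(6) = 6 * 4 = 24

24


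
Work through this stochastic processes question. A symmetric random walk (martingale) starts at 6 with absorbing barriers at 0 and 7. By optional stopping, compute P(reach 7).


By optional stopping theorem: E(M at tau) = M(0) = 6
P(hit 7)*7 + P(hit 0)*0 = 6
P(hit 7) = (6 - 0)/(7 - 0) = 6/7 = 0.8571

0.8571


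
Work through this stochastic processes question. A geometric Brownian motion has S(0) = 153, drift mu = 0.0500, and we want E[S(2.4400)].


E[S(t)] = S(0) * exp(mu * t)
= 153 * exp(0.0500 * 2.4400)
= 153 * 1.1298
= 172.8524

172.8524
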